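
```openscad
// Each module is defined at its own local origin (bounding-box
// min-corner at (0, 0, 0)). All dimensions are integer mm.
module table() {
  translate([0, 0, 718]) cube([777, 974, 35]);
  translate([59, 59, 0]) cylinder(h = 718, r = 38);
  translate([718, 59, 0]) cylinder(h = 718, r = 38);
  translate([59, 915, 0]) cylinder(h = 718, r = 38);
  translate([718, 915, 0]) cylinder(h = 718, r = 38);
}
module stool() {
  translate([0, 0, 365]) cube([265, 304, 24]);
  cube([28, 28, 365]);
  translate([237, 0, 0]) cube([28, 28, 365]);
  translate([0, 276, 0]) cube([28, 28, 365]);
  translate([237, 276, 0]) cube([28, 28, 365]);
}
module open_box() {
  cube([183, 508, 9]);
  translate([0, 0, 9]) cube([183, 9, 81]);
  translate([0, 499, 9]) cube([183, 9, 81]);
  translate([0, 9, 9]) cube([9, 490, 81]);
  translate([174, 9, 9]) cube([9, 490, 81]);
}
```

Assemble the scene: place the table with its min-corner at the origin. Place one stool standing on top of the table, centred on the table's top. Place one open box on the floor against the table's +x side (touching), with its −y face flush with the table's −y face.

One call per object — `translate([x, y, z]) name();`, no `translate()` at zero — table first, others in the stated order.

table();
translate([256, 335, 753]) stool();
translate([777, 0, 0]) open_box();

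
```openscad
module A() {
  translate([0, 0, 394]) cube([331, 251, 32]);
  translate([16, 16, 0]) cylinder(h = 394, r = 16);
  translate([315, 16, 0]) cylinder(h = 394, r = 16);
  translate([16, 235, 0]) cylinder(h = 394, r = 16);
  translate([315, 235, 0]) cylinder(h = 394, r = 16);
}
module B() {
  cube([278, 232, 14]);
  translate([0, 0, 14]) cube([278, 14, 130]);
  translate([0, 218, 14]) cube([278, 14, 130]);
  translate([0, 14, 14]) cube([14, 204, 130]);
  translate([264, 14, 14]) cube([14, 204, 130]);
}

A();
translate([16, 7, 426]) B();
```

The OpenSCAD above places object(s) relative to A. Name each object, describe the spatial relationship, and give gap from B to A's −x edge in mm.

A is a stool. B is an open box. The open box is on top of the stool. The gap from the open box to the stool's −x edge is 16 mm.

The open box's min-x is at 16; the stool's min-x is 0; gap = 16 mm.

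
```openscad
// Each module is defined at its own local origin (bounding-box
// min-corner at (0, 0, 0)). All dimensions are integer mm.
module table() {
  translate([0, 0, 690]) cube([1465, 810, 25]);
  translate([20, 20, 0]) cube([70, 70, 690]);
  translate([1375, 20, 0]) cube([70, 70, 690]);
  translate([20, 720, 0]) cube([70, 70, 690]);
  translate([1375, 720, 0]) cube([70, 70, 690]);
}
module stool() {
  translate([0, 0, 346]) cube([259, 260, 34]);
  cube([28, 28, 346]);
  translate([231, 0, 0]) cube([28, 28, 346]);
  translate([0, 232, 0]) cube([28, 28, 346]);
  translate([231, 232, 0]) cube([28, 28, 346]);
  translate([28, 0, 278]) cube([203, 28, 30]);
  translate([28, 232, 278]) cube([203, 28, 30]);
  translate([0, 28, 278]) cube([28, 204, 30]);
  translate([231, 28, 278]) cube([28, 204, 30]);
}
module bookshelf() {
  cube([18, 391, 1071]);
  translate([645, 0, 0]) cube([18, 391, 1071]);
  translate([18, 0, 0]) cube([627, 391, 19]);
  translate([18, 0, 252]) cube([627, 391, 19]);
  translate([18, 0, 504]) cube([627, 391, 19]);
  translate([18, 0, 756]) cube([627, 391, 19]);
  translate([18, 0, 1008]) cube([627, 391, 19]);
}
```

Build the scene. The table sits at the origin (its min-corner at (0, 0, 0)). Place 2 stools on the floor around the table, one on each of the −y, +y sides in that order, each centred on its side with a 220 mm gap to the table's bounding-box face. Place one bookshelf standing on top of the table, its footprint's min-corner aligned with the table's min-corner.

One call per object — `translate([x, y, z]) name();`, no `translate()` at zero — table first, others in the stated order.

table();
translate([603, -480, 0]) stool();
translate([603, 1030, 0]) stool();
translate([0, 0, 715]) bookshelf();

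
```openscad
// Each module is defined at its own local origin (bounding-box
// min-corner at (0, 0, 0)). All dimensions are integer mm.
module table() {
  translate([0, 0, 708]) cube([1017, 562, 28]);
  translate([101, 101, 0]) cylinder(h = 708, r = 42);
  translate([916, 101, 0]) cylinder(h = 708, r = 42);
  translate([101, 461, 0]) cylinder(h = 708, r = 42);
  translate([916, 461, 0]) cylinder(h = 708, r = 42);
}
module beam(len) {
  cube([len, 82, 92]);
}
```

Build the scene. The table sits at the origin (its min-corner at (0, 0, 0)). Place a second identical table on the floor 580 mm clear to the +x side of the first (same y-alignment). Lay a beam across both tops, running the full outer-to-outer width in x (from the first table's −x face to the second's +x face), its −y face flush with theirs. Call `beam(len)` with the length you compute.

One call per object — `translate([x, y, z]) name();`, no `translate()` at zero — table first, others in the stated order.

table();
translate([1597, 0, 0]) table();
translate([0, 0, 736]) beam(2614);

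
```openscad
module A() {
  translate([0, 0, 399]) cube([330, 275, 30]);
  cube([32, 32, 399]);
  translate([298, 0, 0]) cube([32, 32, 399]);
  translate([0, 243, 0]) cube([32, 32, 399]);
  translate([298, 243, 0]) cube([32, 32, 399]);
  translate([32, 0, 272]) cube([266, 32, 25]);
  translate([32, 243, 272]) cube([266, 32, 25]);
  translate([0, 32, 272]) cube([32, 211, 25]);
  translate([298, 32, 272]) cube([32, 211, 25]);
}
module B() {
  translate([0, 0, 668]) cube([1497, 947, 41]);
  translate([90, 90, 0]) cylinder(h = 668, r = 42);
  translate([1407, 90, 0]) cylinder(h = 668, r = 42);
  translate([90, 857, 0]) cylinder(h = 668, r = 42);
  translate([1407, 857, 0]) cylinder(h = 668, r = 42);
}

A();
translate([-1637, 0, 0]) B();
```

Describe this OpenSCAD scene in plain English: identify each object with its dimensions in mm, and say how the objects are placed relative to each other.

A is a four-legged stool. The seat is 330×275 mm, 30 mm thick, top at z = 429 mm. It stands on four square legs, each 32×32 mm in cross-section, from z = 0 to the seat underside, each flush with a corner of the seat. Four stretchers, 32 mm wide and 25 mm tall, connect adjacent legs with their undersides at z = 272 mm, each running between the inner faces of the legs it joins and aligned with the legs' outer faces on the other axis.

B is a table: top 1497 mm (x) × 947 mm (y), 41 mm thick, upper face at z = 709 mm, on four round legs of 84 mm diameter, each leg's bounding box inset 48 mm from the nearest pair of top edges, running from z = 0 to the bottom of the top.

The table is on the floor beside the stool on its −x side.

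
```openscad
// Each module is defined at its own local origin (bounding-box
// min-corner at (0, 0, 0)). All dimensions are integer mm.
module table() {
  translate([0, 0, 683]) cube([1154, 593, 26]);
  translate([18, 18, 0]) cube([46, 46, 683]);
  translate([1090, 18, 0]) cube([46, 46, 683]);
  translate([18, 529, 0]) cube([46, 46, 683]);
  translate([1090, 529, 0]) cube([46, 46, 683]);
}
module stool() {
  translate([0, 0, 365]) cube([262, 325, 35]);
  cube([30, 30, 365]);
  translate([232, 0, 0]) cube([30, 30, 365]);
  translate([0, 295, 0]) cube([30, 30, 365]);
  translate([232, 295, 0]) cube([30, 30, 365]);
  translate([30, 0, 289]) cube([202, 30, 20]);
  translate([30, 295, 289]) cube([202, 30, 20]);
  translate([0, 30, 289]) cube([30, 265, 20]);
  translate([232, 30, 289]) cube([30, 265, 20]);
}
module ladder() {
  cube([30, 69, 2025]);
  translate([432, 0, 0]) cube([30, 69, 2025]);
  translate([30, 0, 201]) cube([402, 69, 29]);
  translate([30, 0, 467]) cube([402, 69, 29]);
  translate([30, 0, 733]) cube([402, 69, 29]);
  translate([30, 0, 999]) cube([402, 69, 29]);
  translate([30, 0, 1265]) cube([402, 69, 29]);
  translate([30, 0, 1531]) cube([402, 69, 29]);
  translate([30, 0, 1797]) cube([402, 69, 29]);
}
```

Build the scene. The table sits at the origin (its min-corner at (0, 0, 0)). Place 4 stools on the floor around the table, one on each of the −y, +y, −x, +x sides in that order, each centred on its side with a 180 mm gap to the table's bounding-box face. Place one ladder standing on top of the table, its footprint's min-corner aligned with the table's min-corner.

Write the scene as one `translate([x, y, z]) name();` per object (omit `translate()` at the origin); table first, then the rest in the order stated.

table();
translate([446, -505, 0]) stool();
translate([446, 773, 0]) stool();
translate([-442, 134, 0]) stool();
translate([1334, 134, 0]) stool();
translate([0, 0, 709]) ladder();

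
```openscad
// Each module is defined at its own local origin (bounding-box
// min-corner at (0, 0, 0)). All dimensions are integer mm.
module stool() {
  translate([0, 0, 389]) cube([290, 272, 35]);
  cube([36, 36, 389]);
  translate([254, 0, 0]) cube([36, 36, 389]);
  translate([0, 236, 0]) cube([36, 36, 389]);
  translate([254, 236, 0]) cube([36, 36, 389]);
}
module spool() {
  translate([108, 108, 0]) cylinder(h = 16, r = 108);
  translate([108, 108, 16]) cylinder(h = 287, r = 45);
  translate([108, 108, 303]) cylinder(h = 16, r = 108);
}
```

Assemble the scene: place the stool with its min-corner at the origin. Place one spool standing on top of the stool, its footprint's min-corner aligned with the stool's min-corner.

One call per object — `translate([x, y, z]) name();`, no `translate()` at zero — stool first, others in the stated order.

stool();
translate([0, 0, 424]) spool();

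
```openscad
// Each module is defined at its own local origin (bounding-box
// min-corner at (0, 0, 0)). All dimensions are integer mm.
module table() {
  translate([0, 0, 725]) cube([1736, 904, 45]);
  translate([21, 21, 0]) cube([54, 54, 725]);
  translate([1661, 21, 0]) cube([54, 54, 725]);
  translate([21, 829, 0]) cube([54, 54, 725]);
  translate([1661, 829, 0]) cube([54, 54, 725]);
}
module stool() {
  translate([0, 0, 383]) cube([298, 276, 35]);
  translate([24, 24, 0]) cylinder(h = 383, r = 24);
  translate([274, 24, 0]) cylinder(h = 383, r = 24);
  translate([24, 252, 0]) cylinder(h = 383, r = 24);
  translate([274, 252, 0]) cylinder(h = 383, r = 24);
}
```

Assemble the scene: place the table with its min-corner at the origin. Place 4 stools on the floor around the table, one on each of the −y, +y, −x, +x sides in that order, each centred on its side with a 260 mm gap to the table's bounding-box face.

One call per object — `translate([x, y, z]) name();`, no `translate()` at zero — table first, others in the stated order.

table();
translate([719, -536, 0]) stool();
translate([719, 1164, 0]) stool();
translate([-558, 314, 0]) stool();
translate([1996, 314, 0]) stool();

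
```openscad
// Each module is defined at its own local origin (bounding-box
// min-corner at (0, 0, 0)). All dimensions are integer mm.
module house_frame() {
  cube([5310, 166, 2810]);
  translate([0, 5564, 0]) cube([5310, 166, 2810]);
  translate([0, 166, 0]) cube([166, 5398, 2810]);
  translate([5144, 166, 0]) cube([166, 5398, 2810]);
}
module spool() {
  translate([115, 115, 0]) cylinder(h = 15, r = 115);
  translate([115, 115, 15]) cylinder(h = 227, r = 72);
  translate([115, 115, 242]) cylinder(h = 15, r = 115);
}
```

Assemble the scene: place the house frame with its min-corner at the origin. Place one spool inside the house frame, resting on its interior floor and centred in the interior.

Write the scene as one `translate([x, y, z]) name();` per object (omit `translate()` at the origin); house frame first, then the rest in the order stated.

house_frame();
translate([2540, 2750, 0]) spool();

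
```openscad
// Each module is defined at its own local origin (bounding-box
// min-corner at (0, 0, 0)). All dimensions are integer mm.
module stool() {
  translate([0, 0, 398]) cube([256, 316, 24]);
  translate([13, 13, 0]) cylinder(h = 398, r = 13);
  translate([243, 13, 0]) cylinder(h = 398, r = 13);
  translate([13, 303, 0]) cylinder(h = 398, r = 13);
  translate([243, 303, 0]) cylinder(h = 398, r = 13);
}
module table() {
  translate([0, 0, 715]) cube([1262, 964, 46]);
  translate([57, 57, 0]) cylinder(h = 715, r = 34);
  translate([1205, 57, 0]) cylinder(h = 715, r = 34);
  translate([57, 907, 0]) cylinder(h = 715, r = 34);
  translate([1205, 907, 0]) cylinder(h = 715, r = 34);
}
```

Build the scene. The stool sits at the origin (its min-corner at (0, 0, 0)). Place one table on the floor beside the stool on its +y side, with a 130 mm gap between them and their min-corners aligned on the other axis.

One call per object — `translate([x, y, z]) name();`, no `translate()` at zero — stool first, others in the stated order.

stool();
translate([0, 446, 0]) table();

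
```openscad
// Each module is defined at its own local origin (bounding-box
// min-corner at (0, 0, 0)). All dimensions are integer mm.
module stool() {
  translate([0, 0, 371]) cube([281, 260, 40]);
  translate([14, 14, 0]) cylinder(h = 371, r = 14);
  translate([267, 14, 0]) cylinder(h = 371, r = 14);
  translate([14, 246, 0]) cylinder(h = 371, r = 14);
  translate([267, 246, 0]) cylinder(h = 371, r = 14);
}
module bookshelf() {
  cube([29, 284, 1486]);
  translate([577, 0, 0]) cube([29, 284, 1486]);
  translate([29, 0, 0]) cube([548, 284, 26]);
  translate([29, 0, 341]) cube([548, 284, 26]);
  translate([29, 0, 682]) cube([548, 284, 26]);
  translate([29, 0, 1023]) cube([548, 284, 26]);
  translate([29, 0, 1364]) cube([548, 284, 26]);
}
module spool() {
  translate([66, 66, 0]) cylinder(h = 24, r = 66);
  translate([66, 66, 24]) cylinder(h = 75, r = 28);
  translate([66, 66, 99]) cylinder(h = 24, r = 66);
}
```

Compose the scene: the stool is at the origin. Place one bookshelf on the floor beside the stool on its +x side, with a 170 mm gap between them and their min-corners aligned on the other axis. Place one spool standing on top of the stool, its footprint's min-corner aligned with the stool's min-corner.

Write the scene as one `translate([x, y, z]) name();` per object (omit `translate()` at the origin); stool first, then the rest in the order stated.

stool();
translate([451, 0, 0]) bookshelf();
translate([0, 0, 411]) spool();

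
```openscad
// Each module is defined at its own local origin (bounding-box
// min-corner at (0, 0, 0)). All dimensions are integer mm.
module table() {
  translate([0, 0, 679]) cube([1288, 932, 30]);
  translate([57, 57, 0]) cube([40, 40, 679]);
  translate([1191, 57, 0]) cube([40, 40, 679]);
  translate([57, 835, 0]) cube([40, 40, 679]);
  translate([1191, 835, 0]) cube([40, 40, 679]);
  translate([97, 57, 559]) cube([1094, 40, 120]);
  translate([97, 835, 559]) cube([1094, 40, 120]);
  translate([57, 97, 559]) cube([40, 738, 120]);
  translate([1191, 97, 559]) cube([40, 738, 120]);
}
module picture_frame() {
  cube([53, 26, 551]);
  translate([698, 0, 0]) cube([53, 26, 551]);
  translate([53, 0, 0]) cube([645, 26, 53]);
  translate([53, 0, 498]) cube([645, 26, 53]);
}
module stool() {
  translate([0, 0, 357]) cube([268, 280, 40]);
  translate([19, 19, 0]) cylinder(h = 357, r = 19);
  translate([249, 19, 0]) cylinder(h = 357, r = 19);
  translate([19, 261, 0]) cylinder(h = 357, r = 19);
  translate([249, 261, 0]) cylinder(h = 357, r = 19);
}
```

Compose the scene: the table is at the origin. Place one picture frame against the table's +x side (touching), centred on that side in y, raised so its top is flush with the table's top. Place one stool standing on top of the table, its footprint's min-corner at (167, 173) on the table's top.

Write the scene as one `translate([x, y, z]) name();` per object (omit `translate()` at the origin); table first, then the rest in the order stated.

table();
translate([1288, 453, 158]) picture_frame();
translate([167, 173, 709]) stool();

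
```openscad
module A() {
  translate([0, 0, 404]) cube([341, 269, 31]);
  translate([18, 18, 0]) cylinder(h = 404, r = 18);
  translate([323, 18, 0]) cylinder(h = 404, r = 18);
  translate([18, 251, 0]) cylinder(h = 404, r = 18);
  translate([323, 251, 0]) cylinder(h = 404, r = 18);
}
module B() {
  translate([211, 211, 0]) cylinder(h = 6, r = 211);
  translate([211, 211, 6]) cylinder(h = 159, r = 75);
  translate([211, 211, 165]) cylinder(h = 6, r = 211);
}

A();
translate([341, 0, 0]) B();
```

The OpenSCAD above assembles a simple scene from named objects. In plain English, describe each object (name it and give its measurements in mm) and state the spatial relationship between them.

A is a simple wooden stool: a rectangular seat 341 mm (x) by 269 mm (y), 31 mm thick, top face at z = 435 mm, on four round legs, each 36 mm in diameter. The legs rest on z = 0, each leg's axis is inset half a diameter from the nearest pair of seat edges (so the leg's bounding box is flush with the corner).

B is a spool: two coaxial disc flanges of radius 211 mm and thickness 6 mm, joined by a core cylinder of radius 75 mm and height 159 mm. The lower flange rests on z = 0 and the three cylinders share a vertical axis.

The spool is against the stool's +x side, with their −y faces flush.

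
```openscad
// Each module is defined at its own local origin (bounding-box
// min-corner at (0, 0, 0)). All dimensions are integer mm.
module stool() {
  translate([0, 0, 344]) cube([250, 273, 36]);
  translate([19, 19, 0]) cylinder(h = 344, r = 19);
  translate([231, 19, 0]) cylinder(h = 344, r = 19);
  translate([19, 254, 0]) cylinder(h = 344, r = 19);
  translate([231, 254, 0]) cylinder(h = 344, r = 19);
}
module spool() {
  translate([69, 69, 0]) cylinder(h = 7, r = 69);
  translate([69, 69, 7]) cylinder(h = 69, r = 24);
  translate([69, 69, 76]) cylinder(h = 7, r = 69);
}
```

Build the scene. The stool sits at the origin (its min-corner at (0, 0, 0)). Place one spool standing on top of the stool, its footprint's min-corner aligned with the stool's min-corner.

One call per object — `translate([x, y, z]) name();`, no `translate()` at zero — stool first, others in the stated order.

stool();
translate([0, 0, 380]) spool();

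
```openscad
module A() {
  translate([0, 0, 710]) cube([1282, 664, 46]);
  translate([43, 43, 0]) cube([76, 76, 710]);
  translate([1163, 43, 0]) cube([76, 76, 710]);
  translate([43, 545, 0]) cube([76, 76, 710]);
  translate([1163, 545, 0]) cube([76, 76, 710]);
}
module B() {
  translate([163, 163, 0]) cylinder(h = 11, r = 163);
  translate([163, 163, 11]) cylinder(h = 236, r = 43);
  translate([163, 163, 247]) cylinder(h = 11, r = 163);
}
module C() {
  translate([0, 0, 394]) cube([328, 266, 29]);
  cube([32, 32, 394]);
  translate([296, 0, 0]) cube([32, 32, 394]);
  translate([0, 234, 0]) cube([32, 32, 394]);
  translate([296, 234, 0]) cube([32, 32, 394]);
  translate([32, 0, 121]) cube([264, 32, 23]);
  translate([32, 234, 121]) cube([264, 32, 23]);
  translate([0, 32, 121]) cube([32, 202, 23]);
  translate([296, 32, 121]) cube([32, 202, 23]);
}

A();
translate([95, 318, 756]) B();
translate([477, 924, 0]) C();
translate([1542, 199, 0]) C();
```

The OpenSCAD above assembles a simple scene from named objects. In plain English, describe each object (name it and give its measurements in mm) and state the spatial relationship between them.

A is a rectangular dining table. The top is 1282×664×46 mm with its upper surface at z = 756 mm. It stands on four 76×76 mm square legs, each inset 43 mm from the nearest pair of top edges, running from the floor to the underside of the top.

B is a spool: two coaxial disc flanges of radius 163 mm and thickness 11 mm, joined by a core cylinder of radius 43 mm and height 236 mm. The lower flange rests on z = 0 and the three cylinders share a vertical axis.

C is a simple wooden stool: a rectangular seat 328 mm (x) by 266 mm (y), 29 mm thick, top face at z = 423 mm, on four square legs, each 32×32 mm in cross-section. The legs rest on z = 0, each flush with a corner of the seat. Four stretchers, 32 mm wide and 23 mm tall, connect adjacent legs with their undersides at z = 121 mm, each running between the inner faces of the legs it joins and aligned with the legs' outer faces on the other axis.

The spool is on top of the table. Two stools sit around the table at the +y, +x sides.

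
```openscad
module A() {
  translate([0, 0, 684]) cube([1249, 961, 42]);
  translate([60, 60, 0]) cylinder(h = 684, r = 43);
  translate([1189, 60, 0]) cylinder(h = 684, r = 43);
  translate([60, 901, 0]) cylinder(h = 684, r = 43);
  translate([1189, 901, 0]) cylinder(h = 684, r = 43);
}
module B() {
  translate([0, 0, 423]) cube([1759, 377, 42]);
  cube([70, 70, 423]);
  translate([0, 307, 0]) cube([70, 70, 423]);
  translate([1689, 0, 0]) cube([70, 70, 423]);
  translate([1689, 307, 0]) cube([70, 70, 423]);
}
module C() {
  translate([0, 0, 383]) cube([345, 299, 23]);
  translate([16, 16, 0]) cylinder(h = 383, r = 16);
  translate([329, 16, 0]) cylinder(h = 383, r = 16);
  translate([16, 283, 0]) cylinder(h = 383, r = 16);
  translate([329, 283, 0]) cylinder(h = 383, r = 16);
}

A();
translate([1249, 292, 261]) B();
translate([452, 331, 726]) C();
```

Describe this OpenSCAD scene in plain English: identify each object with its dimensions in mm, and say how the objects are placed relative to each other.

A is a rectangular dining table. The top is 1249×961×42 mm with its upper surface at z = 726 mm. It stands on four round legs of 86 mm diameter, each leg's bounding box inset 17 mm from the nearest pair of top edges, running from the floor to the underside of the top.

B is a long wooden bench with a 1759 mm (x) × 377 mm (y) seat, 42 mm thick, its top surface 465 mm above the floor. Four 70 mm square legs at the seat corners, flush with the edges, run from z = 0 to the seat underside.

C is a four-legged stool. The seat is 345×299 mm, 23 mm thick, top at z = 406 mm. It stands on four round legs, each 32 mm in diameter, from z = 0 to the seat underside, each leg's axis is inset half a diameter from the nearest pair of seat edges (so the leg's bounding box is flush with the corner).

The bench is beside the table with their tops flush at z = 726. The stool is on top of the table, centred.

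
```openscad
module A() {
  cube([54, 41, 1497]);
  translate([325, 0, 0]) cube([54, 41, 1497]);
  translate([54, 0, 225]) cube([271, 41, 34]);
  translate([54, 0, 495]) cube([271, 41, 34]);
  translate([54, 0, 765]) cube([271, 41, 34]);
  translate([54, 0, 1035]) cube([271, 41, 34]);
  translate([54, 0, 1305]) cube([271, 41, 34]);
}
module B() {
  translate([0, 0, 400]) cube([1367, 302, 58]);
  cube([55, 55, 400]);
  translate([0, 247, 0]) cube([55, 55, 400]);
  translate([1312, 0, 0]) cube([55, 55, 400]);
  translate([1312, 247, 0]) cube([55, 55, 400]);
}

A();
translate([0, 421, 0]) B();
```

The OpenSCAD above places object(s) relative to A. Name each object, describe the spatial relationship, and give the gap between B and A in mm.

A is a ladder. B is a bench. The bench is on the floor beside the ladder on its +y side. The gap between the bench and the ladder is 380 mm.

The bench's nearest face is 380 mm from the ladder's +y face.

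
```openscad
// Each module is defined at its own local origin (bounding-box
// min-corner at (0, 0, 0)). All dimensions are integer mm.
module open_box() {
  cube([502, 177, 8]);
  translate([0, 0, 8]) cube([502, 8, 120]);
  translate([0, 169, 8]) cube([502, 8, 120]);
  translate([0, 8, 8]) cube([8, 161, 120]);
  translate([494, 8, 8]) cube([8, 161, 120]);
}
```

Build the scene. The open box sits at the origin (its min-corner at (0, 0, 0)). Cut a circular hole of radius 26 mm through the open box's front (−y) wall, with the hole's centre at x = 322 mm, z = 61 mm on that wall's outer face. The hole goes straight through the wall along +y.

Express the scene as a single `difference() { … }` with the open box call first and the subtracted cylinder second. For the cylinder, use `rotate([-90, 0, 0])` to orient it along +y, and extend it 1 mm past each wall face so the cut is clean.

difference() {
  open_box();
  translate([322, -1, 61]) rotate([-90, 0, 0]) cylinder(h = 10, r = 26);
}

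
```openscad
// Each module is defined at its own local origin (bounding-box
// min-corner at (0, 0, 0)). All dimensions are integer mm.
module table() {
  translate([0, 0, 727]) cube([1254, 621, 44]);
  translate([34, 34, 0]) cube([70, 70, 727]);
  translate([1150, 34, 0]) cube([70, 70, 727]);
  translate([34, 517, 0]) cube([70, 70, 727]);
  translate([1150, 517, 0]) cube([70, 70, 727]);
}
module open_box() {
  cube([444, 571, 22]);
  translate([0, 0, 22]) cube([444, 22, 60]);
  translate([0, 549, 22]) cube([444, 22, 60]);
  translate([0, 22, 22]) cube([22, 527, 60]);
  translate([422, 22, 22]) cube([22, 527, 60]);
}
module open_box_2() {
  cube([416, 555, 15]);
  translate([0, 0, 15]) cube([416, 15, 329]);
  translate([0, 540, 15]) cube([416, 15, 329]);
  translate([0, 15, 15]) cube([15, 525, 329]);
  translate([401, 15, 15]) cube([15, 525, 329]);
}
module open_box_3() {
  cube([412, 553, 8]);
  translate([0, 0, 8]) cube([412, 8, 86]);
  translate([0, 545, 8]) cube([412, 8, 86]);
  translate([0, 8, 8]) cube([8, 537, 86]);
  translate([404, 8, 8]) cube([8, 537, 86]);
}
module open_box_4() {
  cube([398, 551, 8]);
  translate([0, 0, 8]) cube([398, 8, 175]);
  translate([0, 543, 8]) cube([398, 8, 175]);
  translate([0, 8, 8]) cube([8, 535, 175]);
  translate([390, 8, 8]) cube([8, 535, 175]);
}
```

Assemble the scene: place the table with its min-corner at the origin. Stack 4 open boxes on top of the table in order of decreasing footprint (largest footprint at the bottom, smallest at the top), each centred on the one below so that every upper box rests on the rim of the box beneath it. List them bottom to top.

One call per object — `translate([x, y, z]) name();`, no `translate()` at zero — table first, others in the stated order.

table();
translate([405, 25, 771]) open_box();
translate([419, 33, 853]) open_box_2();
translate([421, 34, 1197]) open_box_3();
translate([428, 35, 1291]) open_box_4();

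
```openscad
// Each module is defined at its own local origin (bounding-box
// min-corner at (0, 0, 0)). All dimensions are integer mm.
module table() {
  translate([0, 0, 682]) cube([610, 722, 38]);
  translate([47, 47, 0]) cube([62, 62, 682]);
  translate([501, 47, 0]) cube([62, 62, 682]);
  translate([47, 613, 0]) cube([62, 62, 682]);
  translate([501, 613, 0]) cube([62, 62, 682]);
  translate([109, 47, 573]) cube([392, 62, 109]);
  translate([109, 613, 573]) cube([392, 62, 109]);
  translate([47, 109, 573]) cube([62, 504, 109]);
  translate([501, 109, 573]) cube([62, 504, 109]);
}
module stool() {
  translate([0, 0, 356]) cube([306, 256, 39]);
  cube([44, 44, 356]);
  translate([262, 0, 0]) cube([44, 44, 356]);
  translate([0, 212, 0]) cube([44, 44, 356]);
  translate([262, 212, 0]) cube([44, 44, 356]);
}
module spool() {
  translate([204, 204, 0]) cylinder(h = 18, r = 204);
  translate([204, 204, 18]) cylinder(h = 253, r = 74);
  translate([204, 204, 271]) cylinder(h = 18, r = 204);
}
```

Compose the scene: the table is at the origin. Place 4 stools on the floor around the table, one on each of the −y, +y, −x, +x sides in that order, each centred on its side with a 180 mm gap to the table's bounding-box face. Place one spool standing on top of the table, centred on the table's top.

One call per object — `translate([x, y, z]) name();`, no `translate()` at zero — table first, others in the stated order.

table();
translate([152, -436, 0]) stool();
translate([152, 902, 0]) stool();
translate([-486, 233, 0]) stool();
translate([790, 233, 0]) stool();
translate([101, 157, 720]) spool();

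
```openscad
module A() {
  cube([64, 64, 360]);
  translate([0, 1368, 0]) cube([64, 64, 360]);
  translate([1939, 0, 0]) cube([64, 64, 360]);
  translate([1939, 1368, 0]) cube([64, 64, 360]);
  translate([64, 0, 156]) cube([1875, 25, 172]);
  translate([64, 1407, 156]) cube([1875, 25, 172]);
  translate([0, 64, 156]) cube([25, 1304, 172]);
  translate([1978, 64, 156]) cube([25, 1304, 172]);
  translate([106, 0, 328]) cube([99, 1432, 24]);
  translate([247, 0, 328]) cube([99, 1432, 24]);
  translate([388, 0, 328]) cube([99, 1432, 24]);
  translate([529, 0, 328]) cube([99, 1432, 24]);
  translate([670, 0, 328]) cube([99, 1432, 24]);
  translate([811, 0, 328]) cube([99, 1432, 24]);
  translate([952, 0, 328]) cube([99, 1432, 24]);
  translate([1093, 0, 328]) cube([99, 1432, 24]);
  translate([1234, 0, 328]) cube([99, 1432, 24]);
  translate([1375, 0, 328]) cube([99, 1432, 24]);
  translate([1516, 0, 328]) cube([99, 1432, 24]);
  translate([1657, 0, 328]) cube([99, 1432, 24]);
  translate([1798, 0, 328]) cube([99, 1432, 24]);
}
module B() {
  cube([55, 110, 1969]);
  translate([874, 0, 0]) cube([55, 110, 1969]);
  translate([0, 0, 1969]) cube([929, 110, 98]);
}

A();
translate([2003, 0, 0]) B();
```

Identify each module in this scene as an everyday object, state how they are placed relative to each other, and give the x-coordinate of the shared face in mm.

The bed frame's +x face and the door frame's −x face are both at x = 2003 mm.

A is a bed frame. B is a door frame. The door frame is against the bed frame's +x side, with their −y faces flush. The x-coordinate of the shared face is 2003 mm.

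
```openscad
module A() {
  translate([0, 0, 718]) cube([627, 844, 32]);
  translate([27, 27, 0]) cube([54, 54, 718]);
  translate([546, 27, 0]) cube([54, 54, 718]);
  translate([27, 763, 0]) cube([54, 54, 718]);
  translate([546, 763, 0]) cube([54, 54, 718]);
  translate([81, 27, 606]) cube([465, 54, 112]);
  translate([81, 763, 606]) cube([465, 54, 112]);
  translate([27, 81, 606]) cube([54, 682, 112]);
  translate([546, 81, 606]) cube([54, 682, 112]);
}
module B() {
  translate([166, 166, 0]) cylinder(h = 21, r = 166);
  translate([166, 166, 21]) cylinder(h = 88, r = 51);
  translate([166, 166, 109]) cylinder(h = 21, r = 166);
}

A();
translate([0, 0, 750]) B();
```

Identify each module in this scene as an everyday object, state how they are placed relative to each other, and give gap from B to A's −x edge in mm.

A is a table. B is a spool. The spool is on top of the table. The gap from the spool to the table's −x edge is 0 mm.

The spool's min-x is at 0; the table's min-x is 0; gap = 0 mm.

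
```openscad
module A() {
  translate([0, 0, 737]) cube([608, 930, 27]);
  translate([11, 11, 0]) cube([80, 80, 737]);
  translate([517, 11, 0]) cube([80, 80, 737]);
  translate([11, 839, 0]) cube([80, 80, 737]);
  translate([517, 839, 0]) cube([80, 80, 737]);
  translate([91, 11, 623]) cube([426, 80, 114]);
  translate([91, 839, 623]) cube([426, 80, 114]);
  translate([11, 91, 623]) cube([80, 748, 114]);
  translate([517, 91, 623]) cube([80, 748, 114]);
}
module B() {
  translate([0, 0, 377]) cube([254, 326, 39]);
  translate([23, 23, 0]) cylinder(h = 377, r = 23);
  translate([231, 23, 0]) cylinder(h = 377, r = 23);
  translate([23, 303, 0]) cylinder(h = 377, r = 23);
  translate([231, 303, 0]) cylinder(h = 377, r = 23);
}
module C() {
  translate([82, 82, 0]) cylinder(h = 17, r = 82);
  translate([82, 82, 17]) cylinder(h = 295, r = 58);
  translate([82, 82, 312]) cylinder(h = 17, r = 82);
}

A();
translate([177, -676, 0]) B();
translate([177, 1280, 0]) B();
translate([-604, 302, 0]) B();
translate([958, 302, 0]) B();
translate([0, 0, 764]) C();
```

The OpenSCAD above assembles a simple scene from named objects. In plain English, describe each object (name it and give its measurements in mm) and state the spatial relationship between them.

A is a table: top 608 mm (x) × 930 mm (y), 27 mm thick, upper face at z = 764 mm, on four 80×80 mm square legs, each inset 11 mm from the nearest pair of top edges, running from z = 0 to the bottom of the top. Four apron rails, 80 mm thick and 114 mm tall, run between adjacent legs with their top edges flush with the underside of the top and their outer faces flush with the legs' outer faces.

B is a four-legged stool. The seat is a 254×326×39 mm slab whose top surface is at z = 416 mm; four round legs, each 46 mm in diameter, run from the floor (z = 0) to the underside of the seat, each leg's axis is inset half a diameter from the nearest pair of seat edges (so the leg's bounding box is flush with the corner).

C is a spool: two coaxial disc flanges of radius 82 mm and thickness 17 mm, joined by a core cylinder of radius 58 mm and height 295 mm. The lower flange rests on z = 0 and the three cylinders share a vertical axis.

Four stools sit around the table at the −y, +y, −x, +x sides. The spool is on top of the table.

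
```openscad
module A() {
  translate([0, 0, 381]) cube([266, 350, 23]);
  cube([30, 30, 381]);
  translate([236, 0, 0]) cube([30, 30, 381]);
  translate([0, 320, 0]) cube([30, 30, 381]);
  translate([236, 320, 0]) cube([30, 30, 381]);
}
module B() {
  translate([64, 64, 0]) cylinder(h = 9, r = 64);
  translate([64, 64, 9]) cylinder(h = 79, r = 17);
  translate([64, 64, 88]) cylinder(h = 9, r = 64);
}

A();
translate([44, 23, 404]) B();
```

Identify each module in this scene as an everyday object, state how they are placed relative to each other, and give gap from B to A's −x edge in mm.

The spool's min-x is at 44; the stool's min-x is 0; gap = 44 mm.

A is a stool. B is a spool. The spool is on top of the stool. The gap from the spool to the stool's −x edge is 44 mm.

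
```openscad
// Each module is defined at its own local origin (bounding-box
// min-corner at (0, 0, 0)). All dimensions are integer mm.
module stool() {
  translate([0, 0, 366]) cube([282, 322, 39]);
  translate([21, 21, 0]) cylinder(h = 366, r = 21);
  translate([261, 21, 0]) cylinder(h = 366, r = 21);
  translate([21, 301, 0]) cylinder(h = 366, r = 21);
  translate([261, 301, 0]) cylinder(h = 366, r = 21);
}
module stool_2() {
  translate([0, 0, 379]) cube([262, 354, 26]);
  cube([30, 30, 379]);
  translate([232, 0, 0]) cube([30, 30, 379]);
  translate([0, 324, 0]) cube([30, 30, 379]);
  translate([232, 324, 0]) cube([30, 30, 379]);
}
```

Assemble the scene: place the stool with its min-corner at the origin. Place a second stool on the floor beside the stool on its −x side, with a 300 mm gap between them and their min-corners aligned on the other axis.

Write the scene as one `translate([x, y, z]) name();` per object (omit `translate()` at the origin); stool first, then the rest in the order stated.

stool();
translate([-562, 0, 0]) stool_2();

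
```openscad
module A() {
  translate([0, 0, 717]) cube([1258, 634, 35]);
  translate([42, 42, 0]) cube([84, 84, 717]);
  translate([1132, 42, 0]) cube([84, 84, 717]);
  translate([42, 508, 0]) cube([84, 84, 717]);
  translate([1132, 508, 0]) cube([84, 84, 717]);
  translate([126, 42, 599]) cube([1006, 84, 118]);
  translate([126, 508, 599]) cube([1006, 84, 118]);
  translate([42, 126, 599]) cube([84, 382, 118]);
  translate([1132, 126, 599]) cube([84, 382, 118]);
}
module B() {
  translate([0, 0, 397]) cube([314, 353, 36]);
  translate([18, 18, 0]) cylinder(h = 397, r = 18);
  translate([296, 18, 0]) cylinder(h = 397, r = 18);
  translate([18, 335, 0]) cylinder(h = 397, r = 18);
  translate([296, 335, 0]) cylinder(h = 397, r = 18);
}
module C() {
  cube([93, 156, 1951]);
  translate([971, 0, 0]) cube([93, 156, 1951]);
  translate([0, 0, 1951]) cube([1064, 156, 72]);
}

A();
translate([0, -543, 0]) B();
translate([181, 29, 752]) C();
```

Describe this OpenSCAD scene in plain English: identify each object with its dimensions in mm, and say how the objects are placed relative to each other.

A is a table: top 1258 mm (x) × 634 mm (y), 35 mm thick, upper face at z = 752 mm, on four 84×84 mm square legs, each inset 42 mm from the nearest pair of top edges, running from z = 0 to the bottom of the top. Four apron rails, 84 mm thick and 118 mm tall, run between adjacent legs with their top edges flush with the underside of the top and their outer faces flush with the legs' outer faces.

B is a four-legged stool. The seat is a 314×353×36 mm slab whose top surface is at z = 433 mm; four round legs, each 36 mm in diameter, run from the floor (z = 0) to the underside of the seat, each leg's axis is inset half a diameter from the nearest pair of seat edges (so the leg's bounding box is flush with the corner).

C is a rectangular door frame: two vertical jambs of 93×156 mm section, 1951 mm tall, with a clear opening 878 mm wide between their inner faces. A header 72 mm tall and 156 mm deep lies on top of the jambs and spans the full outside width.

The stool is on the floor beside the table on its −y side. The door frame is on top of the table.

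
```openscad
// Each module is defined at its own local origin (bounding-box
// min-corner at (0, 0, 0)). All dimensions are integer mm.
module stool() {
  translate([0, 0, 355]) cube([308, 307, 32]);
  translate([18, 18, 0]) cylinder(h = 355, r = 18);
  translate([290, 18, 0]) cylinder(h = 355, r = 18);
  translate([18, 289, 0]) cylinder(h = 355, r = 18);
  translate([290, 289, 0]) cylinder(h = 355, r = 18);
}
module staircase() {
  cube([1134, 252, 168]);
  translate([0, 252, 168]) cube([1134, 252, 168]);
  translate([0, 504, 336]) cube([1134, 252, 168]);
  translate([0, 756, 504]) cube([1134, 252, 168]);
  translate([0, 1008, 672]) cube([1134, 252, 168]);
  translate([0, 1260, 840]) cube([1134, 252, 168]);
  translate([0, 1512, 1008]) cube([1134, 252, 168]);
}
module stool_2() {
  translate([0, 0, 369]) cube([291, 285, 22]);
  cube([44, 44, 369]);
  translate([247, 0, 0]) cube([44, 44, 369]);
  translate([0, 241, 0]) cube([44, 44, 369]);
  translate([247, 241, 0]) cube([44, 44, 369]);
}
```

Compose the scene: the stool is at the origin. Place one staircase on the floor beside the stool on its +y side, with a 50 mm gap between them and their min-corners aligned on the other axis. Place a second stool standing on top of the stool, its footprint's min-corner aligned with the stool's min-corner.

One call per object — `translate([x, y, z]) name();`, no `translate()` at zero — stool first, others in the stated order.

stool();
translate([0, 357, 0]) staircase();
translate([0, 0, 387]) stool_2();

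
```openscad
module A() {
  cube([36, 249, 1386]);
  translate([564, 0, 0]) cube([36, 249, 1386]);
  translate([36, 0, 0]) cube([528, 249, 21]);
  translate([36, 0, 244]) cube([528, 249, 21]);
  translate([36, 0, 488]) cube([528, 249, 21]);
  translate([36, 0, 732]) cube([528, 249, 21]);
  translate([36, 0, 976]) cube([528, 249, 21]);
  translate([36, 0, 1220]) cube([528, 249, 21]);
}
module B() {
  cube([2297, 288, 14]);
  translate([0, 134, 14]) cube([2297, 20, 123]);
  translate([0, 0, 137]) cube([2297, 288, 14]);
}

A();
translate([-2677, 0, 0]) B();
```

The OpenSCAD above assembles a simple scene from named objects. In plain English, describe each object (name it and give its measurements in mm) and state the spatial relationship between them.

A is a bookshelf 600 mm wide overall, 249 mm deep and 1386 mm tall. The two sides are 36 mm thick vertical panels. 6 horizontal shelves of 21 mm thickness span between the inner faces of the sides; the lowest shelf sits on the floor and shelves are stacked with a clear vertical gap of 223 mm between each pair.

B is an I-beam lying along x, 2297 mm long. Overall section height 151 mm. Two flanges 288 mm wide (y) and 14 mm thick, one on the floor and one at the top; a web 20 mm thick runs between them, centred on the flange width.

The I-beam is on the floor beside the bookshelf on its −x side.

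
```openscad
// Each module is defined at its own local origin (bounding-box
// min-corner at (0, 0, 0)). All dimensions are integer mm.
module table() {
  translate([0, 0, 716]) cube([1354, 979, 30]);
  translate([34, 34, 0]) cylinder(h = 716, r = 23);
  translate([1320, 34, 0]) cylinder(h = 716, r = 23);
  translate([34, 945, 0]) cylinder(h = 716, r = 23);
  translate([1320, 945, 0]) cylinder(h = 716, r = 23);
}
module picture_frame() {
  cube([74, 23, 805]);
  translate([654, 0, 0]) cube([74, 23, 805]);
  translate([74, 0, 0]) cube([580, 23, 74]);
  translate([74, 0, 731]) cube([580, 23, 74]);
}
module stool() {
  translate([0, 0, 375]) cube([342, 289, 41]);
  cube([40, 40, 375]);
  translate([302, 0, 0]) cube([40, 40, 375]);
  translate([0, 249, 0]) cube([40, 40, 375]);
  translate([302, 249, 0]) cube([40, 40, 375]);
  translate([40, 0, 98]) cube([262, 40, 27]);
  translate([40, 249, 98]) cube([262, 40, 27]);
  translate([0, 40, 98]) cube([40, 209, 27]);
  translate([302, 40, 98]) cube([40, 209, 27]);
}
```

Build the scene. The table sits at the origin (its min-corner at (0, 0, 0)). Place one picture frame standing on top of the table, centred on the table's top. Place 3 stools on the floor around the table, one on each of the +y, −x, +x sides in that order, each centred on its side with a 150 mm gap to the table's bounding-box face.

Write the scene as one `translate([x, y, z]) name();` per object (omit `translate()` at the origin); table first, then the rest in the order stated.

table();
translate([313, 478, 746]) picture_frame();
translate([506, 1129, 0]) stool();
translate([-492, 345, 0]) stool();
translate([1504, 345, 0]) stool();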